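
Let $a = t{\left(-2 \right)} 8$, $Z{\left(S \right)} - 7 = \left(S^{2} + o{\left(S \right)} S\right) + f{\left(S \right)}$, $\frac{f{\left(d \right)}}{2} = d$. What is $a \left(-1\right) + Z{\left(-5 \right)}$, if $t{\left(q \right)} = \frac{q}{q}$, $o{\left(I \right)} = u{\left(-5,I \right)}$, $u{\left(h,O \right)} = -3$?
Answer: $29$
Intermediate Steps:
$o{\left(I \right)} = -3$
$f{\left(d \right)} = 2 d$
$Z{\left(S \right)} = 7 + S^{2} - S$ ($Z{\left(S \right)} = 7 + \left(\left(S^{2} - 3 S\right) + 2 S\right) = 7 + \left(S^{2} - S\right) = 7 + S^{2} - S$)
$t{\left(q \right)} = 1$
$a = 8$ ($a = 1 \cdot 8 = 8$)
$a \left(-1\right) + Z{\left(-5 \right)} = 8 \left(-1\right) + \left(7 + \left(-5\right)^{2} - -5\right) = -8 + \left(7 + 25 + 5\right) = -8 + 37 = 29$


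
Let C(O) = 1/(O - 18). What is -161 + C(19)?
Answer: -160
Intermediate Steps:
C(O) = 1/(-18 + O)
-161 + C(19) = -161 + 1/(-18 + 19) = -161 + 1/1 = -161 + 1 = -160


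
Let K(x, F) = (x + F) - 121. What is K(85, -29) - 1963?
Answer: -2028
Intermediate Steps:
K(x, F) = -121 + F + x (K(x, F) = (F + x) - 121 = -121 + F + x)
K(85, -29) - 1963 = (-121 - 29 + 85) - 1963 = -65 - 1963 = -2028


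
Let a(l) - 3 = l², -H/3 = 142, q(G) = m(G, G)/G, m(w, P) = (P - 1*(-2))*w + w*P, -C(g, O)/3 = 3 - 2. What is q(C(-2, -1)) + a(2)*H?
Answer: -2986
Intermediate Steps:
C(g, O) = -3 (C(g, O) = -3*(3 - 2) = -3*1 = -3)
m(w, P) = P*w + w*(2 + P) (m(w, P) = (P + 2)*w + P*w = (2 + P)*w + P*w = w*(2 + P) + P*w = P*w + w*(2 + P))
q(G) = 2 + 2*G (q(G) = (2*G*(1 + G))/G = 2 + 2*G)
H = -426 (H = -3*142 = -426)
a(l) = 3 + l²
q(C(-2, -1)) + a(2)*H = (2 + 2*(-3)) + (3 + 2²)*(-426) = (2 - 6) + (3 + 4)*(-426) = -4 + 7*(-426) = -4 - 2982 = -2986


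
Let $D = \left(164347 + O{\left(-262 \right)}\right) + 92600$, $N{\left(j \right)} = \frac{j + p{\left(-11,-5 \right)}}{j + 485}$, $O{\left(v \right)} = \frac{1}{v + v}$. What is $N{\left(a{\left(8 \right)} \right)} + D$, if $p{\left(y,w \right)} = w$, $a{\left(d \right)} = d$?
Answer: $\frac{66377633483}{258332} \approx 2.5695 \cdot 10^{5}$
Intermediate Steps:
$O{\left(v \right)} = \frac{1}{2 v}$
$N{\left(j \right)} = \frac{-5 + j}{485 + j}$ ($N{\left(j \right)} = \frac{j - 5}{j + 485} = \frac{-5 + j}{485 + j}$)
$D = \frac{134640227}{524}$ ($D = \left(164347 + \frac{1}{2 \left(-262\right)}\right) + 92600 = \left(164347 + \frac{1}{2} \left(- \frac{1}{262}\right)\right) + 92600 = \left(164347 - \frac{1}{524}\right) + 92600 = \frac{86117827}{524} + 92600 = \frac{134640227}{524} \approx 2.5695 \cdot 10^{5}$)
$N{\left(a{\left(8 \right)} \right)} + D = \frac{-5 + 8}{485 + 8} + \frac{134640227}{524} = \frac{1}{493} \cdot 3 + \frac{134640227}{524} = \frac{3}{493} + \frac{134640227}{524} = \frac{66377633483}{258332}$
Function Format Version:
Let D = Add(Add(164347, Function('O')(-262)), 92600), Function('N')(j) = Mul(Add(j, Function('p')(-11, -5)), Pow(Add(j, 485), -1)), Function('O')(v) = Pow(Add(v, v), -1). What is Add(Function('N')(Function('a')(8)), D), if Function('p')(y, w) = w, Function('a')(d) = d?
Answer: Rational(66377633483, 258332) ≈ 2.5695e+5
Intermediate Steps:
Function('O')(v) = Mul(Rational(1, 2), Pow(v, -1)) (Function('O')(v) = Pow(Mul(2, v), -1) = Mul(Rational(1, 2), Pow(v, -1)))
Function('N')(j) = Mul(Pow(Add(485, j), -1), Add(-5, j)) (Function('N')(j) = Mul(Add(j, -5), Pow(Add(j, 485), -1)) = Mul(Add(-5, j), Pow(Add(485, j), -1)) = Mul(Pow(Add(485, j), -1), Add(-5, j)))
D = Rational(134640227, 524) (D = Add(Add(164347, Mul(Rational(1, 2), Pow(-262, -1))), 92600) = Add(Add(164347, Mul(Rational(1, 2), Rational(-1, 262))), 92600) = Add(Add(164347, Rational(-1, 524)), 92600) = Add(Rational(86117827, 524), 92600) = Rational(134640227, 524) ≈ 2.5695e+5)
Add(Function('N')(Function('a')(8)), D) = Add(Mul(Pow(Add(485, 8), -1), Add(-5, 8)), Rational(134640227, 524)) = Add(Mul(Pow(493, -1), 3), Rational(134640227, 524)) = Add(Mul(Rational(1, 493), 3), Rational(134640227, 524)) = Add(Rational(3, 493), Rational(134640227, 524)) = Rational(66377633483, 258332)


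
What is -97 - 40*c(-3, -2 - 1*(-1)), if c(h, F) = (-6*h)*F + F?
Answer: 663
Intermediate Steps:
c(h, F) = F - 6*F*h (c(h, F) = -6*F*h + F = F - 6*F*h)
-97 - 40*c(-3, -2 - 1*(-1)) = -97 - 40*(-2 - 1*(-1))*(1 - 6*(-3)) = -97 - 40*(-2 + 1)*(1 + 18) = -97 - (-40)*19 = -97 - 40*(-19) = -97 + 760 = 663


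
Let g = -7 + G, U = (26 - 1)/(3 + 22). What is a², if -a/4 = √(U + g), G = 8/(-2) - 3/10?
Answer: -824/5 ≈ -164.80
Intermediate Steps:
G = -43/10 (G = 8*(-½) - 3*⅒ = -4 - 3/10 = -43/10 ≈ -4.3000)
U = 1 (U = 25/25 = 25*(1/25) = 1)
g = -113/10 (g = -7 - 43/10 = -113/10 ≈ -11.300)
a = -2*I*√1030/5 (a = -4*√(1 - 113/10) = -2*I*√1030/5 ≈ -12.837*I)
a² = (-2*I*√1030/5)² = -824/5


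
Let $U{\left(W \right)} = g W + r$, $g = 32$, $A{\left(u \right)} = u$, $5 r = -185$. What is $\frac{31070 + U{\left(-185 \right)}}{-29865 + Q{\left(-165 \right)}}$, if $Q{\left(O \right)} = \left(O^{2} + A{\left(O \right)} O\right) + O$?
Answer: $\frac{761}{740} \approx 1.0284$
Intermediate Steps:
$r = -37$ ($r = \frac{1}{5} \left(-185\right) = -37$)
$U{\left(W \right)} = -37 + 32 W$ ($U{\left(W \right)} = 32 W - 37 = -37 + 32 W$)
$Q{\left(O \right)} = O + 2 O^{2}$ ($Q{\left(O \right)} = \left(O^{2} + O O\right) + O = \left(O^{2} + O^{2}\right) + O = 2 O^{2} + O = O + 2 O^{2}$)
$\frac{31070 + U{\left(-185 \right)}}{-29865 + Q{\left(-165 \right)}} = \frac{31070 + \left(-37 + 32 \left(-185\right)\right)}{-29865 - 165 \left(1 + 2 \left(-165\right)\right)} = \frac{31070 - 5957}{-29865 - 165 \left(1 - 330\right)} = \frac{31070 - 5957}{-29865 - -54285} = \frac{25113}{-29865 + 54285} = \frac{25113}{24420} = 25113 \cdot \frac{1}{24420} = \frac{761}{740}$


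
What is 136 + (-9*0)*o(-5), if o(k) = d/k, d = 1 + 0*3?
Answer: 136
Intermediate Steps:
d = 1 (d = 1 + 0 = 1)
o(k) = 1/k
136 + (-9*0)*o(-5) = 136 - 9*0/(-5) = 136 + 0*(-1/5) = 136 + 0 = 136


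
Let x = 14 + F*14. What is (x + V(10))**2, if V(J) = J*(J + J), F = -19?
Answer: 2704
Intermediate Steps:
V(J) = 2*J**2 (V(J) = J*(2*J) = 2*J**2)
x = -252 (x = 14 - 19*14 = 14 - 266 = -252)
(x + V(10))**2 = (-252 + 2*10**2)**2 = (-252 + 2*100)**2 = (-252 + 200)**2 = (-52)**2 = 2704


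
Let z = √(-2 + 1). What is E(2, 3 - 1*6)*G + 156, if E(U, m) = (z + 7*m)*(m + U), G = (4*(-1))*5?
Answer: -264 + 20*I ≈ -264.0 + 20.0*I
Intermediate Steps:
z = I (z = √(-1) = I ≈ 1.0*I)
G = -20 (G = -4*5 = -20)
E(U, m) = (I + 7*m)*(U + m) (E(U, m) = (I + 7*m)*(m + U) = (I + 7*m)*(U + m))
E(2, 3 - 1*6)*G + 156 = (7*(3 - 1*6)² + I*2 + I*(3 - 1*6) + 7*2*(3 - 1*6))*(-20) + 156 = (7*(3 - 6)² + 2*I + I*(3 - 6) + 7*2*(3 - 6))*(-20) + 156 = (7*(-3)² + 2*I + I*(-3) + 7*2*(-3))*(-20) + 156 = (7*9 + 2*I - 3*I - 42)*(-20) + 156 = (63 + 2*I - 3*I - 42)*(-20) + 156 = (21 - I)*(-20) + 156 = (-420 + 20*I) + 156 = -264 + 20*I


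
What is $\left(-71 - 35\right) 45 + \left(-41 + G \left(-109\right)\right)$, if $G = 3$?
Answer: $-5138$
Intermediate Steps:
$\left(-71 - 35\right) 45 + \left(-41 + G \left(-109\right)\right) = \left(-71 - 35\right) 45 + \left(-41 + 3 \left(-109\right)\right) = \left(-106\right) 45 - 368 = -4770 - 368 = -5138$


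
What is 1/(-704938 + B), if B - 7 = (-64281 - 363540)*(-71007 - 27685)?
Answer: 1/42221805201 ≈ 2.3684e-11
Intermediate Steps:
B = 42222510139 (B = 7 + (-64281 - 363540)*(-71007 - 27685) = 7 - 427821*(-98692) = 7 + 42222510132 = 42222510139)
1/(-704938 + B) = 1/(-704938 + 42222510139) = 1/42221805201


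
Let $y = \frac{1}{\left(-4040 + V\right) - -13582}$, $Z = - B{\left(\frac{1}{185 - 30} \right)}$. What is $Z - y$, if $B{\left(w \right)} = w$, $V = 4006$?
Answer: $- \frac{13703}{2099940} \approx -0.0065254$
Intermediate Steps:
$Z = - \frac{1}{155}$ ($Z = - \frac{1}{185 - 30} = - \frac{1}{155} \approx -0.0064516$)
$y = \frac{1}{13548}$ ($y = \frac{1}{\left(-4040 + 4006\right) - -13582} = \frac{1}{-34 + \left(-7617 + 21199\right)} = \frac{1}{-34 + 13582} = \frac{1}{13548} \approx 7.3812 \cdot 10^{-5}$)
$Z - y = - \frac{1}{155} - \frac{1}{13548} = - \frac{13703}{2099940}$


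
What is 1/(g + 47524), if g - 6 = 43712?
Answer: 1/91242 ≈ 1.0960e-5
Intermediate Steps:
g = 43718 (g = 6 + 43712 = 43718)
1/(g + 47524) = 1/(43718 + 47524) = 1/91242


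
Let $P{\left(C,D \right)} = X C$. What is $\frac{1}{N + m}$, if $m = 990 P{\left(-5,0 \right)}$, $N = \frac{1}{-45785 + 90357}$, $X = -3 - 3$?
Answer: $\frac{44572}{1323788401} \approx 3.367 \cdot 10^{-5}$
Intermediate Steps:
$X = -6$
$P{\left(C,D \right)} = - 6 C$
$N = \frac{1}{44572} \approx 2.2436 \cdot 10^{-5}$
$m = 29700$ ($m = 990 \left(\left(-6\right) \left(-5\right)\right) = 990 \cdot 30 = 29700$)
$\frac{1}{N + m} = \frac{1}{\frac{1}{44572} + 29700} = \frac{1}{\frac{1323788401}{44572}} = \frac{44572}{1323788401}$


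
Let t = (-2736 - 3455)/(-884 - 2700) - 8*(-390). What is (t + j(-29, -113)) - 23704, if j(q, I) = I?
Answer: -74171857/3584 ≈ -20695.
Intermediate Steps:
t = 11188271/3584 (t = -6191/(-3584) + 3120 = -6191*(-1/3584) + 3120 = 6191/3584 + 3120 = 11188271/3584 ≈ 3121.7)
(t + j(-29, -113)) - 23704 = (11188271/3584 - 113) - 23704 = 10783279/3584 - 23704 = -74171857/3584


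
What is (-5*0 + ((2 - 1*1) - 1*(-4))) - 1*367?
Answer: -362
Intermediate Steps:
(-5*0 + ((2 - 1*1) - 1*(-4))) - 1*367 = (0 + ((2 - 1) + 4)) - 367 = (0 + (1 + 4)) - 367 = (0 + 5) - 367 = 5 - 367 = -362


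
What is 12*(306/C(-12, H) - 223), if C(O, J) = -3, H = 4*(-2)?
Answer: -3900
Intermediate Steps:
H = -8
12*(306/C(-12, H) - 223) = 12*(306/(-3) - 223) = 12*(306*(-⅓) - 223) = 12*(-102 - 223) = 12*(-325) = -3900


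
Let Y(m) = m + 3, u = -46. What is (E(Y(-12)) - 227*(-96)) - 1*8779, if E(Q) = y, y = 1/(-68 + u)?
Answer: 1483481/114 ≈ 13013.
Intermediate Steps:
Y(m) = 3 + m
y = -1/114 (y = 1/(-68 - 46) = 1/(-114) = -1/114 ≈ -0.0087719)
E(Q) = -1/114
(E(Y(-12)) - 227*(-96)) - 1*8779 = (-1/114 - 227*(-96)) - 1*8779 = (-1/114 - 1*(-21792)) - 8779 = (-1/114 + 21792) - 8779 = 2484287/114 - 8779 = 1483481/114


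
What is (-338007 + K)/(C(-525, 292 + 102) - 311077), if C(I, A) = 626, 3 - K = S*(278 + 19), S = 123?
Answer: 374535/310451 ≈ 1.2064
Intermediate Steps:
K = -36528 (K = 3 - 123*(278 + 19) = 3 - 123*297 = 3 - 1*36531 = 3 - 36531 = -36528)
(-338007 + K)/(C(-525, 292 + 102) - 311077) = (-338007 - 36528)/(626 - 311077) = -374535/(-310451) = -374535*(-1/310451) = 374535/310451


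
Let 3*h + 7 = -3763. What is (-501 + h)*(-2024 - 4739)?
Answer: 35661299/3 ≈ 1.1887e+7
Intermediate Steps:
h = -3770/3 (h = -7/3 + (⅓)*(-3763) = -7/3 - 3763/3 = -3770/3 ≈ -1256.7)
(-501 + h)*(-2024 - 4739) = (-501 - 3770/3)*(-2024 - 4739) = -5273/3*(-6763) = 35661299/3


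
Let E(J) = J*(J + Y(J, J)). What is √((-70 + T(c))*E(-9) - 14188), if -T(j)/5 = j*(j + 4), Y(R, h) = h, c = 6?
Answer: 4*I*√4633 ≈ 272.26*I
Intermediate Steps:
E(J) = 2*J² (E(J) = J*(J + J) = J*(2*J) = 2*J²)
T(j) = -5*j*(4 + j) (T(j) = -5*j*(j + 4) = -5*j*(4 + j))
√((-70 + T(c))*E(-9) - 14188) = √((-70 - 5*6*(4 + 6))*(2*(-9)²) - 14188) = √((-70 - 5*6*10)*(2*81) - 14188) = √((-70 - 300)*162 - 14188) = √(-370*162 - 14188) = √(-59940 - 14188) = √(-74128) = 4*I*√4633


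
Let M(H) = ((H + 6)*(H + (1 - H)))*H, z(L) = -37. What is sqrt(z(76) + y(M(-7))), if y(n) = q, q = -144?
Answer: I*sqrt(181) ≈ 13.454*I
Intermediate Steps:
M(H) = H*(6 + H) (M(H) = ((6 + H)*1)*H = (6 + H)*H = H*(6 + H))
y(n) = -144
sqrt(z(76) + y(M(-7))) = sqrt(-37 - 144) = sqrt(-181) = I*sqrt(181)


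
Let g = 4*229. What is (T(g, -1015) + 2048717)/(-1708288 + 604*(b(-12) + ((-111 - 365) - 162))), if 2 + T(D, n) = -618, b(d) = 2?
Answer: -2048097/2092432 ≈ -0.97881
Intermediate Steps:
g = 916
T(D, n) = -620 (T(D, n) = -2 - 618 = -620)
(T(g, -1015) + 2048717)/(-1708288 + 604*(b(-12) + ((-111 - 365) - 162))) = (-620 + 2048717)/(-1708288 + 604*(2 + ((-111 - 365) - 162))) = 2048097/(-1708288 + 604*(2 + (-476 - 162))) = 2048097/(-1708288 + 604*(2 - 638)) = 2048097/(-1708288 + 604*(-636)) = 2048097/(-1708288 - 384144) = 2048097/(-2092432) = 2048097*(-1/2092432) = -2048097/2092432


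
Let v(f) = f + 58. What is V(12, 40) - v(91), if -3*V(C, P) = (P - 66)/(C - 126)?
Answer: -25492/171 ≈ -149.08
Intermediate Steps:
v(f) = 58 + f
V(C, P) = -(-66 + P)/(3*(-126 + C)) (V(C, P) = -(P - 66)/(3*(C - 126)) = -(-66 + P)/(3*(-126 + C)))
V(12, 40) - v(91) = (66 - 1*40)/(3*(-126 + 12)) - (58 + 91) = (1/3)*(66 - 40)/(-114) - 1*149 = (1/3)*(-1/114)*26 - 149 = -13/171 - 149 = -25492/171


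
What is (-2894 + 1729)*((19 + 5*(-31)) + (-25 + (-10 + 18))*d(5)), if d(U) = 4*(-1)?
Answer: 79220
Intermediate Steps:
d(U) = -4
(-2894 + 1729)*((19 + 5*(-31)) + (-25 + (-10 + 18))*d(5)) = (-2894 + 1729)*((19 + 5*(-31)) + (-25 + (-10 + 18))*(-4)) = -1165*((19 - 155) + (-25 + 8)*(-4)) = -1165*(-136 - 17*(-4)) = -1165*(-136 + 68) = -1165*(-68) = 79220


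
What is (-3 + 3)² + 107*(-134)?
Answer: -14338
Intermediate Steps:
(-3 + 3)² + 107*(-134) = 0² - 14338 = 0 - 14338 = -14338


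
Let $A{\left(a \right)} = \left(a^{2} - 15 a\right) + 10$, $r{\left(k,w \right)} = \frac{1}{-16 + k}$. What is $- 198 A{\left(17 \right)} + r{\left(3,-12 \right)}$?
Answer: $- \frac{113257}{13} \approx -8712.1$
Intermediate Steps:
$A{\left(a \right)} = 10 + a^{2} - 15 a$
$- 198 A{\left(17 \right)} + r{\left(3,-12 \right)} = - 198 \left(10 + 17^{2} - 255\right) + \frac{1}{-16 + 3} = - 198 \left(10 + 289 - 255\right) + \frac{1}{-13} = \left(-198\right) 44 - \frac{1}{13} = -8712 - \frac{1}{13} = - \frac{113257}{13}$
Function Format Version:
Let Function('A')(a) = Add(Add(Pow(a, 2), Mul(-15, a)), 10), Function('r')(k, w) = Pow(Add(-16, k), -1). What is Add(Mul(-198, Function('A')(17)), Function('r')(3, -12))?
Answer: Rational(-113257, 13) ≈ -8712.1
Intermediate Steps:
Function('A')(a) = Add(10, Pow(a, 2), Mul(-15, a))
Add(Mul(-198, Function('A')(17)), Function('r')(3, -12)) = Add(Mul(-198, Add(10, Pow(17, 2), Mul(-15, 17))), Pow(Add(-16, 3), -1)) = Add(Mul(-198, Add(10, 289, -255)), Pow(-13, -1)) = Add(Mul(-198, 44), Rational(-1, 13)) = Add(-8712, Rational(-1, 13)) = Rational(-113257, 13)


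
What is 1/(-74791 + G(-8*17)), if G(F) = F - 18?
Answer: -1/74945 ≈ -1.3343e-5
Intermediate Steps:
G(F) = -18 + F
1/(-74791 + G(-8*17)) = 1/(-74791 + (-18 - 8*17)) = 1/(-74791 + (-18 - 136)) = 1/(-74791 - 154) = 1/(-74945) = -1/74945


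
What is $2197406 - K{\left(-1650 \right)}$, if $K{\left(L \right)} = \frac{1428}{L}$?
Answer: $\frac{604286888}{275} \approx 2.1974 \cdot 10^{6}$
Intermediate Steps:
$2197406 - K{\left(-1650 \right)} = 2197406 - \frac{1428}{-1650} = 2197406 - 1428 \left(- \frac{1}{1650}\right) = 2197406 - - \frac{238}{275} = 2197406 + \frac{238}{275} = \frac{604286888}{275}$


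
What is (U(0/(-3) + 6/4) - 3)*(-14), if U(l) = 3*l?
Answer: -21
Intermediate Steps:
(U(0/(-3) + 6/4) - 3)*(-14) = (3*(0/(-3) + 6/4) - 3)*(-14) = (3*(0*(-⅓) + 6*(¼)) - 3)*(-14) = (3*(0 + 3/2) - 3)*(-14) = (3*(3/2) - 3)*(-14) = (9/2 - 3)*(-14) = (3/2)*(-14) = -21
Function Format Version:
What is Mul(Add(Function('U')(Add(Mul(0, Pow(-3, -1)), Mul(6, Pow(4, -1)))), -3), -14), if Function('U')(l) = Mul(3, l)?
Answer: -21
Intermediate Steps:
Mul(Add(Function('U')(Add(Mul(0, Pow(-3, -1)), Mul(6, Pow(4, -1)))), -3), -14) = Mul(Add(Mul(3, Add(Mul(0, Pow(-3, -1)), Mul(6, Pow(4, -1)))), -3), -14) = Mul(Add(Mul(3, Add(Mul(0, Rational(-1, 3)), Mul(6, Rational(1, 4)))), -3), -14) = Mul(Add(Mul(3, Add(0, Rational(3, 2))), -3), -14) = Mul(Add(Mul(3, Rational(3, 2)), -3), -14) = Mul(Add(Rational(9, 2), -3), -14) = Mul(Rational(3, 2), -14) = -21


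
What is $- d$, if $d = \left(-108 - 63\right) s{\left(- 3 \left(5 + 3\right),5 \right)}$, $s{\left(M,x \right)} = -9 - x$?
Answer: $-2394$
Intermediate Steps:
$d = 2394$ ($d = \left(-108 - 63\right) \left(-9 - 5\right) = - 171 \left(-9 - 5\right) = \left(-171\right) \left(-14\right) = 2394$)
$- d = \left(-1\right) 2394 = -2394$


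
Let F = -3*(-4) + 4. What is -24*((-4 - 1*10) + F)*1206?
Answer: -57888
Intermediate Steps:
F = 16 (F = 12 + 4 = 16)
-24*((-4 - 1*10) + F)*1206 = -24*((-4 - 1*10) + 16)*1206 = -24*((-4 - 10) + 16)*1206 = -24*(-14 + 16)*1206 = -24*2*1206 = -48*1206 = -57888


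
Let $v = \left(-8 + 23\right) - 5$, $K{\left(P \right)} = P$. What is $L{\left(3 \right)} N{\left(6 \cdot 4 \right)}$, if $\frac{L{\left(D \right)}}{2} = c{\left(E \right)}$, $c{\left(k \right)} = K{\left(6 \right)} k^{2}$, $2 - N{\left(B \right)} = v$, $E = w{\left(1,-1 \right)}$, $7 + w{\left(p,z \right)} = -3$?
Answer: $-9600$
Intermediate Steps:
$w{\left(p,z \right)} = -10$ ($w{\left(p,z \right)} = -7 - 3 = -10$)
$E = -10$
$v = 10$ ($v = 15 - 5 = 10$)
$N{\left(B \right)} = -8$ ($N{\left(B \right)} = 2 - 10 = -8$)
$c{\left(k \right)} = 6 k^{2}$
$L{\left(D \right)} = 1200$ ($L{\left(D \right)} = 2 \cdot 6 \left(-10\right)^{2} = 2 \cdot 6 \cdot 100 = 2 \cdot 600 = 1200$)
$L{\left(3 \right)} N{\left(6 \cdot 4 \right)} = 1200 \left(-8\right) = -9600$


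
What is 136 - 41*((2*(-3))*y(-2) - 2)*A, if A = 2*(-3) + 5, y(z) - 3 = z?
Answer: -192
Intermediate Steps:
y(z) = 3 + z
A = -1 (A = -6 + 5 = -1)
136 - 41*((2*(-3))*y(-2) - 2)*A = 136 - 41*((2*(-3))*(3 - 2) - 2)*(-1) = 136 - 41*(-6*1 - 2)*(-1) = 136 - 41*(-6 - 2)*(-1) = 136 - (-328)*(-1) = 136 - 41*8 = 136 - 328 = -192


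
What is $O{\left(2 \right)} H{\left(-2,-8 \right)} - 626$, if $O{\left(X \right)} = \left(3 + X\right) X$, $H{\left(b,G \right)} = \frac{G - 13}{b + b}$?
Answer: $- \frac{1147}{2} \approx -573.5$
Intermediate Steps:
$H{\left(b,G \right)} = \frac{-13 + G}{2 b}$
$O{\left(X \right)} = X \left(3 + X\right)$
$O{\left(2 \right)} H{\left(-2,-8 \right)} - 626 = 2 \left(3 + 2\right) \frac{-13 - 8}{2 \left(-2\right)} - 626 = 2 \cdot 5 \cdot \frac{1}{2} \left(- \frac{1}{2}\right) \left(-21\right) - 626 = 10 \cdot \frac{21}{4} - 626 = \frac{105}{2} - 626 = - \frac{1147}{2}$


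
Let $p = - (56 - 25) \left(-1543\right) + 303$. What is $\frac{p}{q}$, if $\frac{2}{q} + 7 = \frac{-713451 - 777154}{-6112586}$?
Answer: $- \frac{496974078898}{3056293} \approx -1.6261 \cdot 10^{5}$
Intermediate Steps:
$p = 48136$ ($p = \left(-1\right) 31 \left(-1543\right) + 303 = \left(-31\right) \left(-1543\right) + 303 = 47833 + 303 = 48136$)
$q = - \frac{12225172}{41297497}$ ($q = \frac{2}{-7 + \frac{-713451 - 777154}{-6112586}} = \frac{2}{-7 - - \frac{1490605}{6112586}} = \frac{2}{-7 + \frac{1490605}{6112586}} = \frac{2}{- \frac{41297497}{6112586}} = 2 \left(- \frac{6112586}{41297497}\right) = - \frac{12225172}{41297497} \approx -0.29603$)
$\frac{p}{q} = \frac{48136}{- \frac{12225172}{41297497}} = 48136 \left(- \frac{41297497}{12225172}\right) = - \frac{496974078898}{3056293}$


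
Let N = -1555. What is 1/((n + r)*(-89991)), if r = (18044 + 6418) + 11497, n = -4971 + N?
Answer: -1/2648705103 ≈ -3.7754e-10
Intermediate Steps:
n = -6526 (n = -4971 - 1555 = -6526)
r = 35959 (r = 24462 + 11497 = 35959)
1/((n + r)*(-89991)) = 1/((-6526 + 35959)*(-89991)) = -1/89991/29433 = (1/29433)*(-1/89991) = -1/2648705103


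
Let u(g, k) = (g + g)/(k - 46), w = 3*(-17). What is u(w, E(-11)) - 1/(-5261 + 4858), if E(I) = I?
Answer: 13721/7657 ≈ 1.7920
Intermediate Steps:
w = -51
u(g, k) = 2*g/(-46 + k) (u(g, k) = (2*g)/(-46 + k) = 2*g/(-46 + k))
u(w, E(-11)) - 1/(-5261 + 4858) = 2*(-51)/(-46 - 11) - 1/(-5261 + 4858) = 2*(-51)/(-57) - 1/(-403) = 2*(-51)*(-1/57) - 1*(-1/403) = 34/19 + 1/403 = 13721/7657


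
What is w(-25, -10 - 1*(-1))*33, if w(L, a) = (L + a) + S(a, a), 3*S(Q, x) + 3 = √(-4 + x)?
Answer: -1155 + 11*I*√13 ≈ -1155.0 + 39.661*I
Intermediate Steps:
S(Q, x) = -1 + √(-4 + x)/3
w(L, a) = -1 + L + a + √(-4 + a)/3 (w(L, a) = (L + a) + (-1 + √(-4 + a)/3) = -1 + L + a + √(-4 + a)/3)
w(-25, -10 - 1*(-1))*33 = (-1 - 25 + (-10 - 1*(-1)) + √(-4 + (-10 - 1*(-1)))/3)*33 = (-1 - 25 + (-10 + 1) + √(-4 + (-10 + 1))/3)*33 = (-1 - 25 - 9 + √(-4 - 9)/3)*33 = (-1 - 25 - 9 + √(-13)/3)*33 = (-1 - 25 - 9 + (I*√13)/3)*33 = (-1 - 25 - 9 + I*√13/3)*33 = (-35 + I*√13/3)*33 = -1155 + 11*I*√13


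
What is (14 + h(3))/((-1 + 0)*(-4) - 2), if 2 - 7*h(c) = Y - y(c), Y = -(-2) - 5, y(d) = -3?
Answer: 50/7 ≈ 7.1429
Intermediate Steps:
Y = -3 (Y = -1*(-2) - 5 = 2 - 5 = -3)
h(c) = 2/7 (h(c) = 2/7 - (-3 - 1*(-3))/7 = 2/7 - (-3 + 3)/7 = 2/7 - ⅐*0 = 2/7 + 0 = 2/7)
(14 + h(3))/((-1 + 0)*(-4) - 2) = (14 + 2/7)/((-1 + 0)*(-4) - 2) = 100/(7*(-1*(-4) - 2)) = 100/(7*(4 - 2)) = (100/7)/2 = (100/7)*(½) = 50/7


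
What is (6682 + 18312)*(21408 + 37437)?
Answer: 1470771930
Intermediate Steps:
(6682 + 18312)*(21408 + 37437) = 24994*58845 = 1470771930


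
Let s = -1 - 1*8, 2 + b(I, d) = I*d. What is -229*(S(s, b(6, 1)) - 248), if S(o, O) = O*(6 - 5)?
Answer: 55876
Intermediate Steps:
b(I, d) = -2 + I*d
s = -9 (s = -1 - 8 = -9)
S(o, O) = O (S(o, O) = O*1 = O)
-229*(S(s, b(6, 1)) - 248) = -229*((-2 + 6*1) - 248) = -229*((-2 + 6) - 248) = -229*(4 - 248) = -229*(-244) = 55876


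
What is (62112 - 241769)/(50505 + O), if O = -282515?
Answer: 179657/232010 ≈ 0.77435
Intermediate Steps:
(62112 - 241769)/(50505 + O) = (62112 - 241769)/(50505 - 282515) = -179657/(-232010) = -179657*(-1/232010) = 179657/232010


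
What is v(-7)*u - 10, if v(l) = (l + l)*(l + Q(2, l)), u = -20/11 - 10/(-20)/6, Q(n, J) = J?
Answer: -11551/33 ≈ -350.03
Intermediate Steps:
u = -229/132 (u = -20*1/11 - 10*(-1/20)*(⅙) = -20/11 + (½)*(⅙) = -20/11 + 1/12 = -229/132 ≈ -1.7348)
v(l) = 4*l² (v(l) = (l + l)*(l + l) = (2*l)*(2*l) = 4*l²)
v(-7)*u - 10 = (4*(-7)²)*(-229/132) - 10 = (4*49)*(-229/132) - 10 = 196*(-229/132) - 10 = -11221/33 - 10 = -11551/33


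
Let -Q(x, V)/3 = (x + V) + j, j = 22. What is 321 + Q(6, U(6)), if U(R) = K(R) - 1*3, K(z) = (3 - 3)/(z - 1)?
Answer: 246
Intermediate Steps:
K(z) = 0 (K(z) = 0/(-1 + z) = 0)
U(R) = -3 (U(R) = 0 - 1*3 = 0 - 3 = -3)
Q(x, V) = -66 - 3*V - 3*x (Q(x, V) = -3*((x + V) + 22) = -3*((V + x) + 22) = -3*(22 + V + x) = -66 - 3*V - 3*x)
321 + Q(6, U(6)) = 321 + (-66 - 3*(-3) - 3*6) = 321 + (-66 + 9 - 18) = 321 - 75 = 246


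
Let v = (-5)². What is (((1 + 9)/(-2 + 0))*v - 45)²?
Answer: 28900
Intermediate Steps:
v = 25
(((1 + 9)/(-2 + 0))*v - 45)² = (((1 + 9)/(-2 + 0))*25 - 45)² = ((10/(-2))*25 - 45)² = ((10*(-½))*25 - 45)² = (-5*25 - 45)² = (-125 - 45)² = (-170)² = 28900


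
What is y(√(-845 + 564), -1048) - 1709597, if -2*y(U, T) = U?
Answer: -1709597 - I*√281/2 ≈ -1.7096e+6 - 8.3815*I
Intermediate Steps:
y(U, T) = -U/2
y(√(-845 + 564), -1048) - 1709597 = -√(-845 + 564)/2 - 1709597 = -I*√281/2 - 1709597 = -1709597 - I*√281/2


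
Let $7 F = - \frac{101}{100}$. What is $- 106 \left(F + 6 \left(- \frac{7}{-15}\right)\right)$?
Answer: $- \frac{98527}{350} \approx -281.51$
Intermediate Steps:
$F = - \frac{101}{700}$ ($F = \frac{\left(-101\right) \frac{1}{100}}{7} = \frac{1}{7} \left(- \frac{101}{100}\right) = - \frac{101}{700} \approx -0.14429$)
$- 106 \left(F + 6 \left(- \frac{7}{-15}\right)\right) = - 106 \left(- \frac{101}{700} + 6 \left(- \frac{7}{-15}\right)\right) = - 106 \left(- \frac{101}{700} + 6 \left(\left(-7\right) \left(- \frac{1}{15}\right)\right)\right) = - 106 \left(- \frac{101}{700} + 6 \cdot \frac{7}{15}\right) = - 106 \left(- \frac{101}{700} + \frac{14}{5}\right) = \left(-106\right) \frac{1859}{700} = - \frac{98527}{350}$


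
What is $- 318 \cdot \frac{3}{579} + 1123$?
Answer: $\frac{216421}{193} \approx 1121.4$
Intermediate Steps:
$- 318 \cdot \frac{3}{579} + 1123 = - 318 \cdot 3 \cdot \frac{1}{579} + 1123 = \left(-318\right) \frac{1}{193} + 1123 = - \frac{318}{193} + 1123 = \frac{216421}{193}$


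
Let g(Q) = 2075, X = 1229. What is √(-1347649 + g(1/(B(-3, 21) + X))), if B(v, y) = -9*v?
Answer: I*√1345574 ≈ 1160.0*I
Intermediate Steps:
√(-1347649 + g(1/(B(-3, 21) + X))) = √(-1347649 + 2075) = √(-1345574) = I*√1345574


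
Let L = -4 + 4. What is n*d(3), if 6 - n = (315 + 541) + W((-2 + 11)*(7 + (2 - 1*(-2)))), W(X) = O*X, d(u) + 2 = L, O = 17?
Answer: 5066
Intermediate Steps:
L = 0
d(u) = -2 (d(u) = -2 + 0 = -2)
W(X) = 17*X
n = -2533 (n = 6 - ((315 + 541) + 17*((-2 + 11)*(7 + (2 - 1*(-2))))) = 6 - (856 + 17*(9*(7 + (2 + 2)))) = 6 - (856 + 17*(9*(7 + 4))) = 6 - (856 + 17*(9*11)) = 6 - (856 + 17*99) = 6 - (856 + 1683) = 6 - 1*2539 = 6 - 2539 = -2533)
n*d(3) = -2533*(-2) = 5066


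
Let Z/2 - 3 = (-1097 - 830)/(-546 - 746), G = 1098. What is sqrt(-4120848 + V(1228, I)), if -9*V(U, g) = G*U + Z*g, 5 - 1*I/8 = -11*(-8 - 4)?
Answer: 2*I*sqrt(1002258690163)/969 ≈ 2066.3*I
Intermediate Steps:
I = -1016 (I = 40 - (-88)*(-8 - 4) = 40 - (-88)*(-12) = 40 - 8*132 = 40 - 1056 = -1016)
Z = 5803/646 (Z = 6 + 2*((-1097 - 830)/(-546 - 746)) = 6 + 2*(-1927/(-1292)) = 6 + 2*(-1927*(-1/1292)) = 6 + 2*(1927/1292) = 6 + 1927/646 = 5803/646 ≈ 8.9830)
V(U, g) = -122*U - 5803*g/5814 (V(U, g) = -(1098*U + 5803*g/646)/9 = -122*U - 5803*g/5814)
sqrt(-4120848 + V(1228, I)) = sqrt(-4120848 + (-122*1228 - 5803/5814*(-1016))) = sqrt(-4120848 + (-149816 + 2947924/2907)) = sqrt(-4120848 - 432567188/2907) = sqrt(-12411872324/2907) = 2*I*sqrt(1002258690163)/969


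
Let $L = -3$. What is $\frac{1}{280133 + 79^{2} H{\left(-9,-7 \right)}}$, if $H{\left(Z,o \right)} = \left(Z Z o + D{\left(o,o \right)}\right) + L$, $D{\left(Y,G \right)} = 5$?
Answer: $- \frac{1}{3246032} \approx -3.0807 \cdot 10^{-7}$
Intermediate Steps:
$H{\left(Z,o \right)} = 2 + o Z^{2}$ ($H{\left(Z,o \right)} = \left(Z Z o + 5\right) - 3 = \left(Z^{2} o + 5\right) - 3 = \left(o Z^{2} + 5\right) - 3 = \left(5 + o Z^{2}\right) - 3 = 2 + o Z^{2}$)
$\frac{1}{280133 + 79^{2} H{\left(-9,-7 \right)}} = \frac{1}{280133 + 79^{2} \left(2 - 7 \left(-9\right)^{2}\right)} = \frac{1}{280133 + 6241 \left(2 - 567\right)} = \frac{1}{280133 + 6241 \left(-565\right)} = \frac{1}{280133 - 3526165} = \frac{1}{-3246032} = - \frac{1}{3246032}$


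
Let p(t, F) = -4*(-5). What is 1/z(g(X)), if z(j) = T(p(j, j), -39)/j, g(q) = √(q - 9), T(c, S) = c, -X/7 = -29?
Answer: √194/20 ≈ 0.69642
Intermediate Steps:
X = 203 (X = -7*(-29) = 203)
p(t, F) = 20
g(q) = √(-9 + q)
z(j) = 20/j
1/z(g(X)) = 1/(20/(√(-9 + 203))) = 1/(20/(√194)) = 1/(20*(√194/194)) = 1/(10*√194/97) = √194/20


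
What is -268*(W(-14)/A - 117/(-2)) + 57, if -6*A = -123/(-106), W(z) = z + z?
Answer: -2231309/41 ≈ -54422.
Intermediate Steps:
W(z) = 2*z
A = -41/212 (A = -(-41)/(2*(-106)) = -(-41)*(-1)/(2*106) = -1/6*123/106 = -41/212 ≈ -0.19340)
-268*(W(-14)/A - 117/(-2)) + 57 = -268*((2*(-14))/(-41/212) - 117/(-2)) + 57 = -268*(-28*(-212/41) - 117*(-1/2)) + 57 = -268*(5936/41 + 117/2) + 57 = -268*16669/82 + 57 = -2233646/41 + 57 = -2231309/41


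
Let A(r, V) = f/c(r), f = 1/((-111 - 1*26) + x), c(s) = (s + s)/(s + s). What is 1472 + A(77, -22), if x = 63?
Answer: 108927/74 ≈ 1472.0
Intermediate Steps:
c(s) = 1 (c(s) = (2*s)/((2*s)) = (2*s)*(1/(2*s)) = 1)
f = -1/74 (f = 1/((-111 - 1*26) + 63) = 1/((-111 - 26) + 63) = 1/(-137 + 63) = 1/(-74) = -1/74 ≈ -0.013514)
A(r, V) = -1/74 (A(r, V) = -1/74/1 = -1/74*1 = -1/74)
1472 + A(77, -22) = 1472 - 1/74 = 108927/74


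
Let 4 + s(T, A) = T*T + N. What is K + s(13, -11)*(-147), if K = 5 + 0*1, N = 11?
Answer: -25867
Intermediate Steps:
s(T, A) = 7 + T² (s(T, A) = -4 + (T*T + 11) = -4 + (T² + 11) = -4 + (11 + T²) = 7 + T²)
K = 5 (K = 5 + 0 = 5)
K + s(13, -11)*(-147) = 5 + (7 + 13²)*(-147) = 5 + (7 + 169)*(-147) = 5 + 176*(-147) = 5 - 25872 = -25867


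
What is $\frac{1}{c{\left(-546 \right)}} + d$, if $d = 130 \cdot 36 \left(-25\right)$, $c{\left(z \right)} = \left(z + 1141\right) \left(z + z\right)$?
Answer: $- \frac{76019580001}{649740} \approx -1.17 \cdot 10^{5}$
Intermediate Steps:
$c{\left(z \right)} = 2 z \left(1141 + z\right)$ ($c{\left(z \right)} = \left(1141 + z\right) 2 z = 2 z \left(1141 + z\right)$)
$d = -117000$ ($d = 4680 \left(-25\right) = -117000$)
$\frac{1}{c{\left(-546 \right)}} + d = \frac{1}{2 \left(-546\right) \left(1141 - 546\right)} - 117000 = \frac{1}{2 \left(-546\right) 595} - 117000 = \frac{1}{-649740} - 117000 = - \frac{1}{649740} - 117000 = - \frac{76019580001}{649740}$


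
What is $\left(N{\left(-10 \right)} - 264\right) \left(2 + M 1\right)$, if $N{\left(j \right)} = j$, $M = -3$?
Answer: $274$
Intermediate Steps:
$\left(N{\left(-10 \right)} - 264\right) \left(2 + M 1\right) = \left(-10 - 264\right) \left(2 - 3\right) = \left(-274\right) \left(-1\right) = 274$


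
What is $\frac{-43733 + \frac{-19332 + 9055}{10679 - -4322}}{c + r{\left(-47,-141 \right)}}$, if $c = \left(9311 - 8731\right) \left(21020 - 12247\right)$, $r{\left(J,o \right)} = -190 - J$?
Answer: $- \frac{656049010}{76328043197} \approx -0.0085951$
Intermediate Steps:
$c = 5088340$ ($c = 580 \cdot 8773 = 5088340$)
$\frac{-43733 + \frac{-19332 + 9055}{10679 - -4322}}{c + r{\left(-47,-141 \right)}} = \frac{-43733 + \frac{-19332 + 9055}{10679 - -4322}}{5088340 - 143} = \frac{-43733 - \frac{10277}{10679 + \left(-5408 + 9730\right)}}{5088340 + \left(-190 + 47\right)} = \frac{-43733 - \frac{10277}{10679 + 4322}}{5088340 - 143} = \frac{-43733 - \frac{10277}{15001}}{5088197} = \left(-43733 - \frac{10277}{15001}\right) \frac{1}{5088197} = \left(- \frac{656049010}{15001}\right) \frac{1}{5088197} = - \frac{656049010}{76328043197}$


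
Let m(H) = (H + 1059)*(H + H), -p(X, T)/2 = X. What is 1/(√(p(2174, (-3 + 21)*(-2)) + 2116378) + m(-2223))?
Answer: 287508/1487895183817 - √234670/8927371102902 ≈ 1.9318e-7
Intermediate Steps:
p(X, T) = -2*X
m(H) = 2*H*(1059 + H) (m(H) = (1059 + H)*(2*H) = 2*H*(1059 + H))
1/(√(p(2174, (-3 + 21)*(-2)) + 2116378) + m(-2223)) = 1/(√(-2*2174 + 2116378) + 2*(-2223)*(1059 - 2223)) = 1/(√(-4348 + 2116378) + 2*(-2223)*(-1164)) = 1/(√2112030 + 5175144) = 1/(3*√234670 + 5175144) = 1/(5175144 + 3*√234670)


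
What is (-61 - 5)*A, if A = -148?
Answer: 9768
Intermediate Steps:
(-61 - 5)*A = (-61 - 5)*(-148) = -66*(-148) = 9768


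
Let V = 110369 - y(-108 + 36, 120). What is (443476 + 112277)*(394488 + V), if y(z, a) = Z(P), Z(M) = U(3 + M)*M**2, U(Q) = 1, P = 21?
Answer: 280330705248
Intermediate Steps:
Z(M) = M**2 (Z(M) = 1*M**2 = M**2)
y(z, a) = 441 (y(z, a) = 21**2 = 441)
V = 109928 (V = 110369 - 1*441 = 110369 - 441 = 109928)
(443476 + 112277)*(394488 + V) = (443476 + 112277)*(394488 + 109928) = 555753*504416 = 280330705248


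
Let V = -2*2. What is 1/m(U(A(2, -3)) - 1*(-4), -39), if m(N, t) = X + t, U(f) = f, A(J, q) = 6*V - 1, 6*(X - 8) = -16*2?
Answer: -3/109 ≈ -0.027523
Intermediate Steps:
V = -4
X = 8/3 (X = 8 + (-16*2)/6 = 8 + (1/6)*(-32) = 8 - 16/3 = 8/3 ≈ 2.6667)
A(J, q) = -25 (A(J, q) = 6*(-4) - 1 = -24 - 1 = -25)
m(N, t) = 8/3 + t
1/m(U(A(2, -3)) - 1*(-4), -39) = 1/(8/3 - 39) = 1/(-109/3) = -3/109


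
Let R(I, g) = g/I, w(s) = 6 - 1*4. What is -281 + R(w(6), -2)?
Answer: -282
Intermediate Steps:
w(s) = 2 (w(s) = 6 - 4 = 2)
-281 + R(w(6), -2) = -281 - 2/2 = -281 - 2*1/2 = -281 - 1 = -282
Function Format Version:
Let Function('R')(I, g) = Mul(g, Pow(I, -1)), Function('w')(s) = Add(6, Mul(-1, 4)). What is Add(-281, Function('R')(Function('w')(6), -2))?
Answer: -282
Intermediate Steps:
Function('w')(s) = 2 (Function('w')(s) = Add(6, -4) = 2)
Add(-281, Function('R')(Function('w')(6), -2)) = Add(-281, Mul(-2, Pow(2, -1))) = Add(-281, Mul(-2, Rational(1, 2))) = Add(-281, -1) = -282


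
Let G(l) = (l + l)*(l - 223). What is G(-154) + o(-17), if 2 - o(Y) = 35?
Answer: 116083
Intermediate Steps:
o(Y) = -33 (o(Y) = 2 - 1*35 = 2 - 35 = -33)
G(l) = 2*l*(-223 + l) (G(l) = (2*l)*(-223 + l) = 2*l*(-223 + l))
G(-154) + o(-17) = 2*(-154)*(-223 - 154) - 33 = 2*(-154)*(-377) - 33 = 116116 - 33 = 116083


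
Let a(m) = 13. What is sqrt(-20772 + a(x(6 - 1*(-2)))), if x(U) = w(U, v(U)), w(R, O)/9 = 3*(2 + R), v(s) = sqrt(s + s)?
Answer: I*sqrt(20759) ≈ 144.08*I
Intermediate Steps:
v(s) = sqrt(2)*sqrt(s) (v(s) = sqrt(2*s) = sqrt(2)*sqrt(s))
w(R, O) = 54 + 27*R (w(R, O) = 9*(3*(2 + R)) = 9*(6 + 3*R) = 54 + 27*R)
x(U) = 54 + 27*U
sqrt(-20772 + a(x(6 - 1*(-2)))) = sqrt(-20772 + 13) = sqrt(-20759) = I*sqrt(20759)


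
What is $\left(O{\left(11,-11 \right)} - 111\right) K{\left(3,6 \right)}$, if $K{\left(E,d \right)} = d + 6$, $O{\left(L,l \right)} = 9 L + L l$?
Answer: $-1596$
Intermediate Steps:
$K{\left(E,d \right)} = 6 + d$
$\left(O{\left(11,-11 \right)} - 111\right) K{\left(3,6 \right)} = \left(11 \left(9 - 11\right) - 111\right) \left(6 + 6\right) = \left(11 \left(-2\right) - 111\right) 12 = \left(-22 - 111\right) 12 = \left(-133\right) 12 = -1596$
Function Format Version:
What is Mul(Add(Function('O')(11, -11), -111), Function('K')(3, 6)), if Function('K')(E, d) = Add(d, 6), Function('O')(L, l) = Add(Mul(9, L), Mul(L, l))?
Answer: -1596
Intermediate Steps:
Function('K')(E, d) = Add(6, d)
Mul(Add(Function('O')(11, -11), -111), Function('K')(3, 6)) = Mul(Add(Mul(11, Add(9, -11)), -111), Add(6, 6)) = Mul(Add(Mul(11, -2), -111), 12) = Mul(Add(-22, -111), 12) = Mul(-133, 12) = -1596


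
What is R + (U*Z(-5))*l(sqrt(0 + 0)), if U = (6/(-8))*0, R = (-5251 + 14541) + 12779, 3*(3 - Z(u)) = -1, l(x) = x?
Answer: 22069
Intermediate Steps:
Z(u) = 10/3 (Z(u) = 3 - 1/3*(-1) = 3 + 1/3 = 10/3)
R = 22069 (R = 9290 + 12779 = 22069)
U = 0 (U = (6*(-1/8))*0 = -3/4*0 = 0)
R + (U*Z(-5))*l(sqrt(0 + 0)) = 22069 + (0*(10/3))*sqrt(0 + 0) = 22069 + 0*sqrt(0) = 22069 + 0*0 = 22069 + 0 = 22069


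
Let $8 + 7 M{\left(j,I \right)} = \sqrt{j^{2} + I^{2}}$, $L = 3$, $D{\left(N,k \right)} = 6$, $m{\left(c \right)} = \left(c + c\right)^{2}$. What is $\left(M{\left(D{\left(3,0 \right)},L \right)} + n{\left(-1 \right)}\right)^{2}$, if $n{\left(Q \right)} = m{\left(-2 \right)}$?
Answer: $\frac{10861}{49} + \frac{624 \sqrt{5}}{49} \approx 250.13$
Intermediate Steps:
$m{\left(c \right)} = 4 c^{2}$ ($m{\left(c \right)} = \left(2 c\right)^{2} = 4 c^{2}$)
$n{\left(Q \right)} = 16$ ($n{\left(Q \right)} = 4 \left(-2\right)^{2} = 4 \cdot 4 = 16$)
$M{\left(j,I \right)} = - \frac{8}{7} + \frac{\sqrt{I^{2} + j^{2}}}{7}$ ($M{\left(j,I \right)} = - \frac{8}{7} + \frac{\sqrt{j^{2} + I^{2}}}{7} = - \frac{8}{7} + \frac{\sqrt{I^{2} + j^{2}}}{7}$)
$\left(M{\left(D{\left(3,0 \right)},L \right)} + n{\left(-1 \right)}\right)^{2} = \left(\left(- \frac{8}{7} + \frac{\sqrt{3^{2} + 6^{2}}}{7}\right) + 16\right)^{2} = \left(\left(- \frac{8}{7} + \frac{\sqrt{9 + 36}}{7}\right) + 16\right)^{2} = \left(\left(- \frac{8}{7} + \frac{\sqrt{45}}{7}\right) + 16\right)^{2} = \left(\left(- \frac{8}{7} + \frac{3 \sqrt{5}}{7}\right) + 16\right)^{2} = \left(\frac{104}{7} + \frac{3 \sqrt{5}}{7}\right)^{2}$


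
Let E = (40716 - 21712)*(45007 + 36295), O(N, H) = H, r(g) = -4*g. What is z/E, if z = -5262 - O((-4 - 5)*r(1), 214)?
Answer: -1369/386265802 ≈ -3.5442e-6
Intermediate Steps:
E = 1545063208 (E = 19004*81302 = 1545063208)
z = -5476 (z = -5262 - 1*214 = -5262 - 214 = -5476)
z/E = -5476/1545063208 = -5476*1/1545063208 = -1369/386265802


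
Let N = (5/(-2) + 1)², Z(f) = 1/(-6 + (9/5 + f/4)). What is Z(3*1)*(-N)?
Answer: 15/23 ≈ 0.65217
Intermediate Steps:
Z(f) = 1/(-21/5 + f/4) (Z(f) = 1/(-6 + (9*(⅕) + f*(¼))) = 1/(-6 + (9/5 + f/4)) = 1/(-21/5 + f/4))
N = 9/4 (N = (5*(-½) + 1)² = (-5/2 + 1)² = (-3/2)² = 9/4 ≈ 2.2500)
Z(3*1)*(-N) = (20/(-84 + 5*(3*1)))*(-1*9/4) = (20/(-84 + 5*3))*(-9/4) = (20/(-84 + 15))*(-9/4) = (20/(-69))*(-9/4) = (20*(-1/69))*(-9/4) = -20/69*(-9/4) = 15/23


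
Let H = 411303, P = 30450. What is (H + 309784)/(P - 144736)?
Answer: -721087/114286 ≈ -6.3095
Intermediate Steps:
(H + 309784)/(P - 144736) = (411303 + 309784)/(30450 - 144736) = 721087/(-114286) = 721087*(-1/114286) = -721087/114286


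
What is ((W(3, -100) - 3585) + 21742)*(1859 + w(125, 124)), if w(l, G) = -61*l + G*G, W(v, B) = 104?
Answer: 175488210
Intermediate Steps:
w(l, G) = G² - 61*l (w(l, G) = -61*l + G² = G² - 61*l)
((W(3, -100) - 3585) + 21742)*(1859 + w(125, 124)) = ((104 - 3585) + 21742)*(1859 + (124² - 61*125)) = (-3481 + 21742)*(1859 + (15376 - 7625)) = 18261*(1859 + 7751) = 18261*9610 = 175488210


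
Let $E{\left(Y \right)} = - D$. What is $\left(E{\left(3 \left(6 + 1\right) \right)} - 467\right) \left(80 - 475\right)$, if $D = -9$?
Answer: $180910$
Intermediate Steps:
$E{\left(Y \right)} = 9$ ($E{\left(Y \right)} = \left(-1\right) \left(-9\right) = 9$)
$\left(E{\left(3 \left(6 + 1\right) \right)} - 467\right) \left(80 - 475\right) = \left(9 - 467\right) \left(80 - 475\right) = \left(-458\right) \left(-395\right) = 180910$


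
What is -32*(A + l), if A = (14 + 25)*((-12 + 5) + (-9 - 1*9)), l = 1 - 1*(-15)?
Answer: 30688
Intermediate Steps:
l = 16 (l = 1 + 15 = 16)
A = -975 (A = 39*(-7 + (-9 - 9)) = 39*(-7 - 18) = 39*(-25) = -975)
-32*(A + l) = -32*(-975 + 16) = -32*(-959) = 30688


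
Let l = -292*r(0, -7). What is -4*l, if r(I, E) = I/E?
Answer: 0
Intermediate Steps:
l = 0 (l = -0/(-7) = -0*(-1)/7 = -292*0 = 0)
-4*l = -4*0 = 0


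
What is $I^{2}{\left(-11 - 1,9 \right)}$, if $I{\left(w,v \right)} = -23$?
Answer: $529$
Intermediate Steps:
$I^{2}{\left(-11 - 1,9 \right)} = \left(-23\right)^{2} = 529$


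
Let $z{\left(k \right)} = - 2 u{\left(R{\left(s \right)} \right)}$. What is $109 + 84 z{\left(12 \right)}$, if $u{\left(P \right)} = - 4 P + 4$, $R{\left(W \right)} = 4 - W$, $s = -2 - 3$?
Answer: $5485$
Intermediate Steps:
$s = -5$
$u{\left(P \right)} = 4 - 4 P$
$z{\left(k \right)} = 64$ ($z{\left(k \right)} = - 2 \left(4 - 4 \left(4 - -5\right)\right) = - 2 \left(4 - 4 \left(4 + 5\right)\right) = - 2 \left(4 - 36\right) = \left(-2\right) \left(-32\right) = 64$)
$109 + 84 z{\left(12 \right)} = 109 + 84 \cdot 64 = 109 + 5376 = 5485$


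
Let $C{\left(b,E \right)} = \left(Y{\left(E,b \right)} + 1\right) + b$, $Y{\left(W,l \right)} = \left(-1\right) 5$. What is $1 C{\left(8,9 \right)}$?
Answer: $4$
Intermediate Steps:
$Y{\left(W,l \right)} = -5$
$C{\left(b,E \right)} = -4 + b$ ($C{\left(b,E \right)} = \left(-5 + 1\right) + b = -4 + b$)
$1 C{\left(8,9 \right)} = 1 \left(-4 + 8\right) = 1 \cdot 4 = 4$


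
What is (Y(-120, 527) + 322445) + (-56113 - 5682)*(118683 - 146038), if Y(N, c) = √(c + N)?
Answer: 1690724670 + √407 ≈ 1.6907e+9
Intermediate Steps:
Y(N, c) = √(N + c)
(Y(-120, 527) + 322445) + (-56113 - 5682)*(118683 - 146038) = (√(-120 + 527) + 322445) + (-56113 - 5682)*(118683 - 146038) = (√407 + 322445) - 61795*(-27355) = (322445 + √407) + 1690402225 = 1690724670 + √407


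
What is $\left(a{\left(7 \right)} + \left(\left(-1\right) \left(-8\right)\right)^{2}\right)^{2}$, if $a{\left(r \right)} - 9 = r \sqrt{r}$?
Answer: $5672 + 1022 \sqrt{7} \approx 8376.0$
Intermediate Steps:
$a{\left(r \right)} = 9 + r^{\frac{3}{2}}$ ($a{\left(r \right)} = 9 + r \sqrt{r} = 9 + r^{\frac{3}{2}}$)
$\left(a{\left(7 \right)} + \left(\left(-1\right) \left(-8\right)\right)^{2}\right)^{2} = \left(\left(9 + 7^{\frac{3}{2}}\right) + \left(\left(-1\right) \left(-8\right)\right)^{2}\right)^{2} = \left(\left(9 + 7 \sqrt{7}\right) + 8^{2}\right)^{2} = \left(\left(9 + 7 \sqrt{7}\right) + 64\right)^{2} = \left(73 + 7 \sqrt{7}\right)^{2}$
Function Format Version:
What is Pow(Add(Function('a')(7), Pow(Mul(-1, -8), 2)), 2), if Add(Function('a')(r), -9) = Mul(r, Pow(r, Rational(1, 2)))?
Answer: Add(5672, Mul(1022, Pow(7, Rational(1, 2)))) ≈ 8376.0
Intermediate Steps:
Function('a')(r) = Add(9, Pow(r, Rational(3, 2))) (Function('a')(r) = Add(9, Mul(r, Pow(r, Rational(1, 2)))) = Add(9, Pow(r, Rational(3, 2))))
Pow(Add(Function('a')(7), Pow(Mul(-1, -8), 2)), 2) = Pow(Add(Add(9, Pow(7, Rational(3, 2))), Pow(Mul(-1, -8), 2)), 2) = Pow(Add(Add(9, Mul(7, Pow(7, Rational(1, 2)))), Pow(8, 2)), 2) = Pow(Add(Add(9, Mul(7, Pow(7, Rational(1, 2)))), 64), 2) = Pow(Add(73, Mul(7, Pow(7, Rational(1, 2)))), 2)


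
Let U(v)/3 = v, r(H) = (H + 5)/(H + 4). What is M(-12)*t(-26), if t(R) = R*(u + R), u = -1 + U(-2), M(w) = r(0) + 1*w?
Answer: -18447/2 ≈ -9223.5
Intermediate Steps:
r(H) = (5 + H)/(4 + H)
M(w) = 5/4 + w (M(w) = (5 + 0)/(4 + 0) + 1*w = 5/4 + w)
U(v) = 3*v
u = -7 (u = -1 + 3*(-2) = -1 - 6 = -7)
t(R) = R*(-7 + R)
M(-12)*t(-26) = (5/4 - 12)*(-26*(-7 - 26)) = -(-559)*(-33)/2 = -43/4*858 = -18447/2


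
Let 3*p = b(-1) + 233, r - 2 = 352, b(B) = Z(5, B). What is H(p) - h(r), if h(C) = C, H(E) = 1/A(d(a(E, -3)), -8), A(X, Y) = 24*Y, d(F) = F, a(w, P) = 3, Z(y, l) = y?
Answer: -67969/192 ≈ -354.01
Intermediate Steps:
b(B) = 5
r = 354 (r = 2 + 352 = 354)
p = 238/3 (p = (5 + 233)/3 = (⅓)*238 = 238/3 ≈ 79.333)
H(E) = -1/192 (H(E) = 1/(24*(-8)) = 1/(-192) = -1/192)
H(p) - h(r) = -1/192 - 1*354 = -1/192 - 354 = -67969/192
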